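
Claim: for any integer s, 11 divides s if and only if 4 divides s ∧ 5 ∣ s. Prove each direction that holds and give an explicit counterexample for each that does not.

Both directions fail.

(→) This fails: take s = 11. Certainly 11 ∣ 11, but 4 ∤ 11.

(←) This fails: take s = 20. Both 4 ∣ 20 and 5 ∣ 20, yet 20 is not a multiple of 11 (since 20 = 1·11 + 9), so 11 ∤ 20.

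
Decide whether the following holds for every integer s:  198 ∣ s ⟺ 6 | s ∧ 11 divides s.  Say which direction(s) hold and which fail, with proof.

Only the forward direction holds.

(→) If 198 ∣ s, write s = 198q. Since 198 = 33·6, s = 6·(33q), so 6 ∣ s; and since 198 = 18·11, s = 11·(18q), so 11 ∣ s.

(←) This fails: take s = 66. Both 6 ∣ 66 and 11 ∣ 66, yet 66 is not a multiple of 198 (since 66 = 0·198 + 66), so 198 ∤ 66.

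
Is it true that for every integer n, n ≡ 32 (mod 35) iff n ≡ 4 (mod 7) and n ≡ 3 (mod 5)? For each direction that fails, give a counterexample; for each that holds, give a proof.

(⇒) fails and (⇐) fails.

(⟹) This fails: n = 32 gives 32 ≡ 32 (mod 35) but 32 ≡ 2 (mod 5), so the conjunction on the right does not hold.

(⟸) This fails: n = 18 satisfies both congruences on the right (18 ≡ 4 mod 7 and 18 ≡ 3 mod 5) yet 18 ≡ 18 (mod 35), not 32.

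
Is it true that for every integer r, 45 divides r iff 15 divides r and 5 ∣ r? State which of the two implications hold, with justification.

(⇐) This fails: take r = 15. Both 15 ∣ 15 and 5 ∣ 15, yet 15 is not a multiple of 45 (since 15 = 0·45 + 15), so 45 ∤ 15.

(⇒) If 45 ∣ r, write r = 45q. Since 45 = 3·15, r = 15·(3q), so 15 ∣ r; and since 45 = 9·5, r = 5·(9q), so 5 ∣ r.

The forward direction holds; the converse fails.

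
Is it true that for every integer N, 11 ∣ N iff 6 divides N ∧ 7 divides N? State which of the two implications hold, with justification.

(→) This fails: take N = 11. Certainly 11 ∣ 11, but 6 ∤ 11.

(←) This fails: take N = 42. Both 6 ∣ 42 and 7 ∣ 42, yet 42 is not a multiple of 11 (since 42 = 3·11 + 9), so 11 ∤ 42.

Both directions fail.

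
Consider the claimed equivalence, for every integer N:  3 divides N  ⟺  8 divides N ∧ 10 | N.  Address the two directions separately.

Neither implication holds.

Forward direction. This fails: take N = 3. Certainly 3 ∣ 3, but 8 ∤ 3.

Converse. This fails: take N = 40. Both 8 ∣ 40 and 10 ∣ 40, yet 40 is not a multiple of 3 (since 40 = 13·3 + 1), so 3 ∤ 40.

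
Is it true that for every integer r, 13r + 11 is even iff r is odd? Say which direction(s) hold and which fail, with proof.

[⇐] Suppose r is odd; write r = 2j + 1. Then 13r + 11 = 13·(2j + 1) + 11 = 2·13j + 24, which is even.

[⇒] Suppose 13r + 11 is even. Since 13 is odd, 13r and r have the same parity, so 13r + 11 ≡ r + 11 (mod 2). As 11 is odd, 13r + 11 is even exactly when r is odd. Thus r is odd.

Both directions hold; the statement is true.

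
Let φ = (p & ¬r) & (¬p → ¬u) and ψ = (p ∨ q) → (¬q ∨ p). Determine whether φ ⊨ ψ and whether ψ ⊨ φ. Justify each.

[⇐] This fails. Under r = F, p = F, u = F, q = F, the left side is false but the right side is true.

[⇒] Assume the antecedent. If p is true, (p ∨ q) → (¬q ∨ p) reduces to true regardless of the other variables. If p is false, the antecedent cannot hold. Either way (p ∨ q) → (¬q ∨ p) holds.

Only the forward direction holds.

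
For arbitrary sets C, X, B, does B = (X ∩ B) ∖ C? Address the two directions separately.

The sets are not equal: only the reverse inclusion holds.

Forward inclusion. This inclusion fails. Take C = ∅, X = ∅, B = {1}; then 1 ∈ B but 1 ∉ (X ∩ B) ∖ C.

Reverse inclusion. Let x ∈ (X ∩ B) ∖ C. Then x ∈ X ∩ B and x ∉ C, from which x ∈ B.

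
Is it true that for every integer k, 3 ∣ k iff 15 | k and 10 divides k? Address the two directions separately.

(⟸) Suppose 15 ∣ k and 10 ∣ k. Any common multiple of 15 and 10 is a multiple of their lcm; here lcm(15, 10) = 15·10/gcd(15, 10) = 150/5 = 30, so 30 ∣ k. Since 3 ∣ 30, it follows that 3 ∣ k.

(⟹) This fails: take k = 3. Certainly 3 ∣ 3, but 15 ∤ 3.

Not equivalent: only (⇐) holds.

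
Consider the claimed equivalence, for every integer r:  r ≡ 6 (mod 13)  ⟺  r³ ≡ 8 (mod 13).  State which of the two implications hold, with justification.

(⇒) holds; (⇐) fails.

Forward direction. Suppose r ≡ 6 (mod 13). Write r = 13j + 6. Then (13j + 6)³ = 2197j³ + 3042j² + 1404j + 216 = 13(169j³ + 234j² + 108j + 16) + 8, so r³ ≡ 8 (mod 13).

Converse. This fails: take r = 2. Then 2³ = 8 ≡ 8 (mod 13), yet 2 ≡ 2 (mod 13), not 6.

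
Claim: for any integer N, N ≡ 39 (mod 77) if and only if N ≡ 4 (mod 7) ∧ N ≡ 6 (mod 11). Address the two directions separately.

The biconditional holds.

Forward direction. Suppose N ≡ 39 (mod 77); write N = 77j + 39. Since 7 ∣ 77, reducing mod 7 gives N ≡ 39 ≡ 4 (mod 7); since 11 ∣ 77, reducing mod 11 gives N ≡ 39 ≡ 6 (mod 11).

Converse. If N ≡ 4 (mod 7) and N ≡ 6 (mod 11), then by the Chinese remainder theorem N ≡ 39 (mod 77). This is exactly N ≡ 39 (mod 77).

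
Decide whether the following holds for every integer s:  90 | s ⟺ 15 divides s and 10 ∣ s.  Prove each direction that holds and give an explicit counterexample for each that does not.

Only the forward direction holds.

[⇐] This fails: take s = 30. Both 15 ∣ 30 and 10 ∣ 30, yet 30 is not a multiple of 90 (since 30 = 0·90 + 30), so 90 ∤ 30.

[⇒] If 90 ∣ s, write s = 90q. Since 90 = 6·15, s = 15·(6q), so 15 ∣ s; and since 90 = 9·10, s = 10·(9q), so 10 ∣ s.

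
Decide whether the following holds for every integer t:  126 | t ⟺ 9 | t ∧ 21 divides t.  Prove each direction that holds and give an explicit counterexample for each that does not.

[⇒] If 126 ∣ t, write t = 126q. Since 126 = 14·9, t = 9·(14q), so 9 ∣ t; and since 126 = 6·21, t = 21·(6q), so 21 ∣ t.

[⇐] This fails: take t = 63. Both 9 ∣ 63 and 21 ∣ 63, yet 63 is not a multiple of 126 (since 63 = 0·126 + 63), so 126 ∤ 63.

Not equivalent: only (⇒) holds.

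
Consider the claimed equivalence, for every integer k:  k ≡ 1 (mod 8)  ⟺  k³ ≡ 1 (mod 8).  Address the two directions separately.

Both implications hold.

(⇒) Suppose k ≡ 1 (mod 8). Write k = 8j + 1. Then (8j + 1)³ = 512j³ + 192j² + 24j + 1 = 8(64j³ + 24j² + 3j) + 1, so k³ ≡ 1 (mod 8).

(⇐) Conversely, suppose k³ ≡ 1 (mod 8). The only residue r in {0, …, 7} with r³ ≡ 1 (mod 8) is r = 1, so k ≡ 1 (mod 8).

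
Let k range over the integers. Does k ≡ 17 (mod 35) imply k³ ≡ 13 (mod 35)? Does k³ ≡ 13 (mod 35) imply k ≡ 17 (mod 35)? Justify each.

(←) This fails: take k = 12. Then 12³ = 1728 ≡ 13 (mod 35), yet 12 ≡ 12 (mod 35), not 17.

(→) Suppose k ≡ 17 (mod 35). Write k = 35j + 17. Then (35j + 17)³ = 42875j³ + 62475j² + 30345j + 4913 = 35(1225j³ + 1785j² + 867j + 140) + 13, so k³ ≡ 13 (mod 35).

(⇒) holds; (⇐) fails.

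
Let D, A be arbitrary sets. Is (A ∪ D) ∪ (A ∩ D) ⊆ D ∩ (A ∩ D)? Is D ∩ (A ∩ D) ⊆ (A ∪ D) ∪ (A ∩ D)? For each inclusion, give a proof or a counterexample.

Forward inclusion. This inclusion fails. Take D = {1}, A = ∅; then 1 ∈ (A ∪ D) ∪ (A ∩ D) but 1 ∉ D ∩ (A ∩ D).

Reverse inclusion. Let x ∈ D ∩ (A ∩ D). Then x ∈ D ∩ A, from which x ∈ (A ∪ D) ∪ (A ∩ D).

Only the reverse inclusion holds.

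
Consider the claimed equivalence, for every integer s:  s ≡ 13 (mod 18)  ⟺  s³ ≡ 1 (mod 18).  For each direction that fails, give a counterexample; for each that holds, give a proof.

Only the forward implication holds.

(⇒) Suppose s ≡ 13 (mod 18). Write s = 18j + 13. Then (18j + 13)³ = 5832j³ + 12636j² + 9126j + 2197 = 18(324j³ + 702j² + 507j + 122) + 1, so s³ ≡ 1 (mod 18).

(⇐) This fails: take s = 1. Then 1³ = 1 ≡ 1 (mod 18), yet 1 ≡ 1 (mod 18), not 13.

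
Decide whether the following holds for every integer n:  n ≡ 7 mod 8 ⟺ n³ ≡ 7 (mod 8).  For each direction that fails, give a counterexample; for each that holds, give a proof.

(→) Suppose n ≡ 7 mod 8. Write n = 8j + 7. Then (8j + 7)³ = 512j³ + 1344j² + 1176j + 343 = 8(64j³ + 168j² + 147j + 42) + 7, so n³ ≡ 7 (mod 8).

(←) Conversely, suppose n³ ≡ 7 (mod 8). The only residue r in {0, …, 7} with r³ ≡ 7 (mod 8) is r = 7, so n ≡ 7 (mod 8).

Both directions hold.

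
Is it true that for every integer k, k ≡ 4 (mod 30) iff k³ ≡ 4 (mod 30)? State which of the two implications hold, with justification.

Both directions hold; the statement is true.

(⇒) Suppose k ≡ 4 (mod 30). Write k = 30j + 4. Then (30j + 4)³ = 27000j³ + 10800j² + 1440j + 64 = 30(900j³ + 360j² + 48j + 2) + 4, so k³ ≡ 4 (mod 30).

(⇐) Conversely, suppose k³ ≡ 4 (mod 30). The only residue r in {0, …, 29} with r³ ≡ 4 (mod 30) is r = 4, so k ≡ 4 (mod 30).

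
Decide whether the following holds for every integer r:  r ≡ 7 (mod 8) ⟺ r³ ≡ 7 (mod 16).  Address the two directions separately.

(⇒) fails; (⇐) holds.

(⟸) The residues r modulo 16 with r³ ≡ 7 (mod 16) are exactly {7}, and each is ≡ 7 (mod 8).

(⟹) This fails: take r = 15. Then 15 ≡ 7 (mod 8), but 15³ = 3375 ≡ 15 (mod 16), not 7.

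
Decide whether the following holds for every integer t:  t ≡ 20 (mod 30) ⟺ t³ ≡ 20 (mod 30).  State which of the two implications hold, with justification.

The biconditional holds.

(⇒) Suppose t ≡ 20 (mod 30). Write t = 30j + 20. Then (30j + 20)³ = 27000j³ + 54000j² + 36000j + 8000 = 30(900j³ + 1800j² + 1200j + 266) + 20, so t³ ≡ 20 (mod 30).

(⇐) Conversely, suppose t³ ≡ 20 (mod 30). The only residue r in {0, …, 29} with r³ ≡ 20 (mod 30) is r = 20, so t ≡ 20 (mod 30).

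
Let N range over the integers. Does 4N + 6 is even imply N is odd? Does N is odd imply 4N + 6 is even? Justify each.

(⇒) This fails: take N = 2. Then 4N + 6 = 14, which is even, yet N = 2 is even, not odd.

(⇐) Suppose N is odd. Since 4 is even, 4N is even for every N, so 4N + 6 has the same parity as 6, which is even. Hence 4N + 6 is even.

(⇒) fails; (⇐) holds.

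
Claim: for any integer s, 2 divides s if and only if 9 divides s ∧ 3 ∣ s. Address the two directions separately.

(⟹) This fails: take s = 2. Certainly 2 ∣ 2, but 9 ∤ 2.

(⟸) This fails: take s = 9. Both 9 ∣ 9 and 3 ∣ 9, yet 9 is not a multiple of 2 (since 9 = 4·2 + 1), so 2 ∤ 9.

(⇒) fails and (⇐) fails.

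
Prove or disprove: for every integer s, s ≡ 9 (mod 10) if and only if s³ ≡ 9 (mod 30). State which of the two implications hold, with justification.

Not equivalent: only (⇐) holds.

Forward direction. This fails: take s = 19. Then 19 ≡ 9 (mod 10), but 19³ = 6859 ≡ 19 (mod 30), not 9.

Converse. The residues r modulo 30 with r³ ≡ 9 (mod 30) are exactly {9}, and each is ≡ 9 (mod 10).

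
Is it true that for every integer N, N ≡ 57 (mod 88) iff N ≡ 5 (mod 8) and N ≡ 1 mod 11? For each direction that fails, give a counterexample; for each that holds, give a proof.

Neither direction holds.

[⇒] This fails: N = 57 gives 57 ≡ 57 (mod 88) but 57 ≡ 1 (mod 8), so the conjunction on the right does not hold.

[⇐] This fails: N = 45 satisfies both congruences on the right (45 ≡ 5 mod 8 and 45 ≡ 1 mod 11) yet 45 ≡ 45 (mod 88), not 57.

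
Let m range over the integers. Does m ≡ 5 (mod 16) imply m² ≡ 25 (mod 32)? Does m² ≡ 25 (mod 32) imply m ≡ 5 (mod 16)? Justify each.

Only the forward direction holds.

(⇒) Suppose m ≡ 5 (mod 16). Working modulo 32, m ∈ {5, 21}; for each such r, r² ≡ 25 (mod 32).

(⇐) This fails: take m = 11. Then 11² = 121 ≡ 25 (mod 32), yet 11 ≡ 11 (mod 16), not 5.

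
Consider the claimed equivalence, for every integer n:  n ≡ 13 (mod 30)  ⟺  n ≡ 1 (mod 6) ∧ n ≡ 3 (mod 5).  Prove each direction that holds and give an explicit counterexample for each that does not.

The biconditional holds.

(⇒) Suppose n ≡ 13 (mod 30); write n = 30j + 13. Since 6 ∣ 30, reducing mod 6 gives n ≡ 13 ≡ 1 (mod 6); since 5 ∣ 30, reducing mod 5 gives n ≡ 13 ≡ 3 (mod 5).

(⇐) Conversely, if n ≡ 1 (mod 6) and n ≡ 3 (mod 5), then by the Chinese remainder theorem n ≡ 13 (mod 30). This is exactly n ≡ 13 (mod 30).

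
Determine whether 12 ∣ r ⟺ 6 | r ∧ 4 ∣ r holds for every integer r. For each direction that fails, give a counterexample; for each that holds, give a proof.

Both implications hold.

[⇒] If 12 ∣ r, write r = 12q. Since 12 = 2·6, r = 6·(2q), so 6 ∣ r; and since 12 = 3·4, r = 4·(3q), so 4 ∣ r.

[⇐] Suppose 6 ∣ r and 4 ∣ r. Any common multiple of 6 and 4 is a multiple of their lcm; here lcm(6, 4) = 6·4/gcd(6, 4) = 24/2 = 12, so 12 ∣ r.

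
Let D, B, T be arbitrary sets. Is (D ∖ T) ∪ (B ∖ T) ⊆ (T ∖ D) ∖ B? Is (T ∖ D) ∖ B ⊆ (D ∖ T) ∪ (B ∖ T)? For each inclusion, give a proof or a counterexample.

Both inclusions fail.

(⊆) This inclusion fails. Take D = {1}, B = ∅, T = ∅; then 1 ∈ (D ∖ T) ∪ (B ∖ T) but 1 ∉ (T ∖ D) ∖ B.

(⊇) This inclusion fails. Take D = ∅, B = ∅, T = {1}; then 1 ∈ (T ∖ D) ∖ B but 1 ∉ (D ∖ T) ∪ (B ∖ T).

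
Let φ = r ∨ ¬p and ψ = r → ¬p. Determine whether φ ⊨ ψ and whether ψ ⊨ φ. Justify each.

Both directions fail.

(→) This fails. Under p = T, r = T, the left side is true but the right side is false.

(←) This fails. Under p = T, r = F, the left side is false but the right side is true.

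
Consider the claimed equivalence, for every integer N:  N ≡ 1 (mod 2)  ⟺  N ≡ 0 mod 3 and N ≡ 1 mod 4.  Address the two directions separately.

[⇒] This fails: N = 1 gives 1 ≡ 1 (mod 2) but 1 ≡ 1 (mod 3), so the conjunction on the right does not hold.

[⇐] Conversely, if N ≡ 0 (mod 3) and N ≡ 1 (mod 4), then by the Chinese remainder theorem N ≡ 9 (mod 12). Since 9 ≡ 1 (mod 2) and 2 ∣ 12, we get N ≡ 1 (mod 2).

Only the converse holds.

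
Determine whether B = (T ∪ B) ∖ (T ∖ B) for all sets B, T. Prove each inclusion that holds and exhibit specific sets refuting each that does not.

(⟹) Let x ∈ B. Then either x ∈ B and x ∉ T; or x ∈ B ∩ T. In each case x ∈ (T ∪ B) ∖ (T ∖ B), so B ⊆ (T ∪ B) ∖ (T ∖ B).

(⟸) Let x ∈ (T ∪ B) ∖ (T ∖ B). Then either x ∈ B and x ∉ T; or x ∈ B ∩ T. In each case x ∈ B, so (T ∪ B) ∖ (T ∖ B) ⊆ B.

Both inclusions hold.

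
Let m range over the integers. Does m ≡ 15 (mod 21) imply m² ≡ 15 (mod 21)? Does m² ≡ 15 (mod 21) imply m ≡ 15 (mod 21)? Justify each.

Only the forward implication holds.

(⟹) Suppose m ≡ 15 (mod 21). Write m = 21j + 15. Then (21j + 15)² = 441j² + 630j + 225 = 21(21j² + 30j + 10) + 15, so m² ≡ 15 (mod 21).

(⟸) This fails: take m = 6. Then 6² = 36 ≡ 15 (mod 21), yet 6 ≡ 6 (mod 21), not 15.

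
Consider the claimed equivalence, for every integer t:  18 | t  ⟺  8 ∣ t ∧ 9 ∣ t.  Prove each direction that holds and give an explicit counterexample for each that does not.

The forward direction fails; the converse holds.

(⟹) This fails: take t = 18. Certainly 18 ∣ 18, but 8 ∤ 18.

(⟸) Suppose 8 ∣ t and 9 ∣ t. Any common multiple of 8 and 9 is a multiple of their lcm; here gcd(8, 9) = 1, so lcm(8, 9) = 8·9 = 72, so 72 ∣ t. Since 18 ∣ 72, it follows that 18 ∣ t.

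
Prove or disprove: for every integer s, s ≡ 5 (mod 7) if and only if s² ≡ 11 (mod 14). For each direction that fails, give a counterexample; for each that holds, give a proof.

Neither direction holds.

(→) This fails: take s = 12. Then 12 ≡ 5 (mod 7), but 12² = 144 ≡ 4 (mod 14), not 11.

(←) This fails: take s = 9. Then 9² = 81 ≡ 11 (mod 14), yet 9 ≡ 2 (mod 7), not 5.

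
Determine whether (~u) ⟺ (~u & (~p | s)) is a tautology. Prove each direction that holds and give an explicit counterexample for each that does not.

[⇐] Assume the antecedent. If u is true, the antecedent cannot hold. If u is false, ~u reduces to true regardless of the other variables. Either way ~u holds.

[⇒] This fails. Under u = F, p = T, s = F, the left side is true but the right side is false.

Not equivalent: only (⇐) holds.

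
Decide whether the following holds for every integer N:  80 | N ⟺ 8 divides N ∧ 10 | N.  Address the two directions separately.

[⇒] If 80 ∣ N, write N = 80q. Since 80 = 10·8, N = 8·(10q), so 8 ∣ N; and since 80 = 8·10, N = 10·(8q), so 10 ∣ N.

[⇐] This fails: take N = 40. Both 8 ∣ 40 and 10 ∣ 40, yet 40 is not a multiple of 80 (since 40 = 0·80 + 40), so 80 ∤ 40.

Only the forward implication holds.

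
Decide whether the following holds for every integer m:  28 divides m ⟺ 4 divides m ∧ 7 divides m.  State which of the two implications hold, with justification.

Both directions hold.

(→) If 28 ∣ m, write m = 28q. Since 28 = 7·4, m = 4·(7q), so 4 ∣ m; and since 28 = 4·7, m = 7·(4q), so 7 ∣ m.

(←) Suppose 4 ∣ m and 7 ∣ m. Any common multiple of 4 and 7 is a multiple of their lcm; here gcd(4, 7) = 1, so lcm(4, 7) = 4·7 = 28, so 28 ∣ m.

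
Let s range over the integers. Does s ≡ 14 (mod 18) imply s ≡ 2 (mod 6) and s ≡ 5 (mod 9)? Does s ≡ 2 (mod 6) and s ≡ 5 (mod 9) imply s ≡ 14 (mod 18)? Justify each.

Both directions hold.

(→) Suppose s ≡ 14 (mod 18); write s = 18j + 14. Since 6 ∣ 18, reducing mod 6 gives s ≡ 14 ≡ 2 (mod 6); since 9 ∣ 18, reducing mod 9 gives s ≡ 14 ≡ 5 (mod 9).

(←) Conversely, if s ≡ 2 (mod 6) and s ≡ 5 (mod 9), then by the Chinese remainder theorem s ≡ 14 (mod 18). This is exactly s ≡ 14 (mod 18).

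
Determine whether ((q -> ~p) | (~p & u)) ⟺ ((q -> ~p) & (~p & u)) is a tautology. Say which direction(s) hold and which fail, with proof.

(→) This fails. Under u = F, q = F, p = F, the left side is true but the right side is false.

(←) Assume the antecedent. If u is true, the antecedent forces (u = T, q = F, p = F) or (u = T, q = T, p = F), and (q -> ~p) | (~p & u) holds there. If u is false, the antecedent cannot hold. Either way (q -> ~p) | (~p & u) holds.

Not equivalent: only (⇐) holds.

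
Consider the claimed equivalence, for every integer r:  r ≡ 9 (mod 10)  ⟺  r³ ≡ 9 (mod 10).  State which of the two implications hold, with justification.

(→) Suppose r ≡ 9 (mod 10). Write r = 10j + 9. Then (10j + 9)³ = 1000j³ + 2700j² + 2430j + 729 = 10(100j³ + 270j² + 243j + 72) + 9, so r³ ≡ 9 (mod 10).

(←) Conversely, suppose r³ ≡ 9 (mod 10). The only residue r in {0, …, 9} with r³ ≡ 9 (mod 10) is r = 9, so r ≡ 9 (mod 10).

Both implications hold.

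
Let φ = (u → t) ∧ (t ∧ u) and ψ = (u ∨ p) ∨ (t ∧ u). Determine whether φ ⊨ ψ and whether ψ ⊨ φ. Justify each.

The forward direction holds; the converse fails.

(⇒) Assume the antecedent. If p is true, (u ∨ p) ∨ (t ∧ u) reduces to true regardless of the other variables. If p is false, the antecedent forces (p = F, t = T, u = T), and (u ∨ p) ∨ (t ∧ u) holds there. Either way (u ∨ p) ∨ (t ∧ u) holds.

(⇐) This fails. Under p = T, t = F, u = F, the left side is false but the right side is true.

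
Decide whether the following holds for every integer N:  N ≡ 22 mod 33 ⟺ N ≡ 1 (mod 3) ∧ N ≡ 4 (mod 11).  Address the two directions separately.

Forward direction. This fails: N = 22 gives 22 ≡ 22 (mod 33) but 22 ≡ 0 (mod 11), so the conjunction on the right does not hold.

Converse. This fails: N = 4 satisfies both congruences on the right (4 ≡ 1 mod 3 and 4 ≡ 4 mod 11) yet 4 ≡ 4 (mod 33), not 22.

Both directions fail.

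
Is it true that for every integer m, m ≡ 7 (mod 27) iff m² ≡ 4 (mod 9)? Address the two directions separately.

[⇒] Suppose m ≡ 7 (mod 27). Then m² ≡ 7² = 49 (mod 27), and since 9 ∣ 27, also m² ≡ 4 (mod 9).

[⇐] This fails: take m = 2. Then 2² = 4 ≡ 4 (mod 9), yet 2 ≡ 2 (mod 27), not 7.

(⇒) holds; (⇐) fails.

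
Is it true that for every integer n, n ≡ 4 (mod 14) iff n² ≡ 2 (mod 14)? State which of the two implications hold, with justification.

Forward direction. Suppose n ≡ 4 (mod 14). Write n = 14j + 4. Then (14j + 4)² = 196j² + 112j + 16 = 14(14j² + 8j + 1) + 2, so n² ≡ 2 (mod 14).

Converse. This fails: take n = 10. Then 10² = 100 ≡ 2 (mod 14), yet 10 ≡ 10 (mod 14), not 4.

Only the forward direction holds.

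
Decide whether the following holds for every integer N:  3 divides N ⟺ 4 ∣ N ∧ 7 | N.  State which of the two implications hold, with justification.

(⟹) This fails: take N = 3. Certainly 3 ∣ 3, but 4 ∤ 3.

(⟸) This fails: take N = 28. Both 4 ∣ 28 and 7 ∣ 28, yet 28 is not a multiple of 3 (since 28 = 9·3 + 1), so 3 ∤ 28.

Neither direction holds.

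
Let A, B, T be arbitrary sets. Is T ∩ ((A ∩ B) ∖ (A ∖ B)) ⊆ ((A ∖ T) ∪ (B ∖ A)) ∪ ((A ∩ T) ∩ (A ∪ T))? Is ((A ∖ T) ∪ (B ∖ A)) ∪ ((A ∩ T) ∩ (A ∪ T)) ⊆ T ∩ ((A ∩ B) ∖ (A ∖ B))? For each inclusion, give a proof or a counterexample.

(⊆) Let x ∈ T ∩ ((A ∩ B) ∖ (A ∖ B)). Then x ∈ A ∩ B ∩ T, from which x ∈ ((A ∖ T) ∪ (B ∖ A)) ∪ ((A ∩ T) ∩ (A ∪ T)).

(⊇) This inclusion fails. Take A = {1}, B = ∅, T = ∅; then 1 ∈ ((A ∖ T) ∪ (B ∖ A)) ∪ ((A ∩ T) ∩ (A ∪ T)) but 1 ∉ T ∩ ((A ∩ B) ∖ (A ∖ B)).

(⊆) holds; (⊇) fails.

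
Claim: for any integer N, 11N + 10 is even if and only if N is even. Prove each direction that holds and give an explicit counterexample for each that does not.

(⇒) Suppose 11N + 10 is even. Since 11 is odd, 11N and N have the same parity, so 11N + 10 ≡ N + 10 (mod 2). As 10 is even, 11N + 10 is even exactly when N is even. Thus N is even.

(⇐) Conversely, suppose N is even; write N = 2j. Then 11N + 10 = 11·(2j) + 10 = 2·11j + 10, which is even.

Both implications hold.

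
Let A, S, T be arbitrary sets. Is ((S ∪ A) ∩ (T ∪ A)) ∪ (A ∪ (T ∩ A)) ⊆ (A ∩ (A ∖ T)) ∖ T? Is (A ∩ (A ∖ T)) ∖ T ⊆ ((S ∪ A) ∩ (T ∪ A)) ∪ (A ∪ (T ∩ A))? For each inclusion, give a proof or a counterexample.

(⊆) fails; (⊇) holds.

(⊆) This inclusion fails. Take A = {1}, S = ∅, T = {1}; then 1 ∈ ((S ∪ A) ∩ (T ∪ A)) ∪ (A ∪ (T ∩ A)) but 1 ∉ (A ∩ (A ∖ T)) ∖ T.

(⊇) Let x ∈ (A ∩ (A ∖ T)) ∖ T. Then either x ∈ A and x ∉ S, T; or x ∈ A ∩ S and x ∉ T. In each case x ∈ ((S ∪ A) ∩ (T ∪ A)) ∪ (A ∪ (T ∩ A)), so (A ∩ (A ∖ T)) ∖ T ⊆ ((S ∪ A) ∩ (T ∪ A)) ∪ (A ∪ (T ∩ A)).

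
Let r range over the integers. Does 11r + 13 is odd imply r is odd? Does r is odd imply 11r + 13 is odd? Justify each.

(⟹) This fails: r = 6 gives 11r + 13 = 79, which is odd, but 6 is even, not odd.

(⟸) This also fails: r = 1 is odd, but 11r + 13 = 24 is even, not odd.

Both directions fail.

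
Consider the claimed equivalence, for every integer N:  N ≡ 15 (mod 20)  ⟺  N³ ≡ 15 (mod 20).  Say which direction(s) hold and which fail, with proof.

Converse. Suppose N³ ≡ 15 (mod 20). The only residue r in {0, …, 19} with r³ ≡ 15 (mod 20) is r = 15, so N ≡ 15 (mod 20).

Forward direction. Suppose N ≡ 15 (mod 20). Write N = 20j + 15. Then (20j + 15)³ = 8000j³ + 18000j² + 13500j + 3375 = 20(400j³ + 900j² + 675j + 168) + 15, so N³ ≡ 15 (mod 20).

Both directions hold; the statement is true.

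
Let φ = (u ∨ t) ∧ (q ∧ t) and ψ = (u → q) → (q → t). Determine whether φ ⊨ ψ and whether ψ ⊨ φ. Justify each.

[⇒] Assume the antecedent. If t is true, (u → q) → (q → t) reduces to true regardless of the other variables. If t is false, the antecedent cannot hold. Either way (u → q) → (q → t) holds.

[⇐] This fails. Under t = F, q = F, u = F, the left side is false but the right side is true.

Only the forward direction holds.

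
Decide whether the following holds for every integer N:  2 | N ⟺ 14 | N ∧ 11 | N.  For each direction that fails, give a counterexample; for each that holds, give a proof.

[⇒] This fails: take N = 2. Certainly 2 ∣ 2, but 14 ∤ 2.

[⇐] Suppose 14 ∣ N and 11 ∣ N. Any common multiple of 14 and 11 is a multiple of their lcm; here gcd(14, 11) = 1, so lcm(14, 11) = 14·11 = 154, so 154 ∣ N. Since 2 ∣ 154, it follows that 2 ∣ N.

Only the converse holds.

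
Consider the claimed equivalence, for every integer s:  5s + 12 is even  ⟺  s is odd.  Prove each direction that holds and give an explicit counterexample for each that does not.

(⇒) fails and (⇐) fails.

[⇒] This fails: s = 2 gives 5s + 12 = 22, which is even, but 2 is even, not odd.

[⇐] This also fails: s = 3 is odd, but 5s + 12 = 27 is odd, not even.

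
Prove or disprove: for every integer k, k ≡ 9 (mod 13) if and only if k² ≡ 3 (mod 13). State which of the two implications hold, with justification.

Only the forward direction holds.

[⇒] Suppose k ≡ 9 (mod 13). Write k = 13j + 9. Then (13j + 9)² = 169j² + 234j + 81 = 13(13j² + 18j + 6) + 3, so k² ≡ 3 (mod 13).

[⇐] This fails: take k = 4. Then 4² = 16 ≡ 3 (mod 13), yet 4 ≡ 4 (mod 13), not 9.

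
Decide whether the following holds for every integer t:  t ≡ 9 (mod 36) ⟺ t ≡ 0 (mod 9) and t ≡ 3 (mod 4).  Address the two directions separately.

[⇒] This fails: t = 9 gives 9 ≡ 9 (mod 36) but 9 ≡ 1 (mod 4), so the conjunction on the right does not hold.

[⇐] This fails: t = 27 satisfies both congruences on the right (27 ≡ 0 mod 9 and 27 ≡ 3 mod 4) yet 27 ≡ 27 (mod 36), not 9.

(⇒) fails and (⇐) fails.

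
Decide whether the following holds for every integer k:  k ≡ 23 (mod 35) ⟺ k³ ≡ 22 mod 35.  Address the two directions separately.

Only the forward direction holds.

(⇒) Suppose k ≡ 23 (mod 35). Write k = 35j + 23. Then (35j + 23)³ = 42875j³ + 84525j² + 55545j + 12167 = 35(1225j³ + 2415j² + 1587j + 347) + 22, so k³ ≡ 22 (mod 35).

(⇐) This fails: take k = 8. Then 8³ = 512 ≡ 22 (mod 35), yet 8 ≡ 8 (mod 35), not 23.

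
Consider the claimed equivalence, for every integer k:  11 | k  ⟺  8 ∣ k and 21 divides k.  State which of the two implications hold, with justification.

(⇒) This fails: take k = 11. Certainly 11 ∣ 11, but 8 ∤ 11.

(⇐) This fails: take k = 168. Both 8 ∣ 168 and 21 ∣ 168, yet 168 is not a multiple of 11 (since 168 = 15·11 + 3), so 11 ∤ 168.

Neither direction holds.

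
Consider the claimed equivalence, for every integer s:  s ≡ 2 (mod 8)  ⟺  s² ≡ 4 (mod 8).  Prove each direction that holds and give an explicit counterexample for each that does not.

Only the forward direction holds.

(→) Suppose s ≡ 2 (mod 8). Write s = 8j + 2. Then (8j + 2)² = 64j² + 32j + 4 = 8(8j² + 4j) + 4, so s² ≡ 4 (mod 8).

(←) This fails: take s = 6. Then 6² = 36 ≡ 4 (mod 8), yet 6 ≡ 6 (mod 8), not 2.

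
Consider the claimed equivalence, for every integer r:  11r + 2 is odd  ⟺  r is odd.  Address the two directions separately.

(⇒) Suppose 11r + 2 is odd. Since 11 is odd, 11r and r have the same parity, so 11r + 2 ≡ r + 2 (mod 2). As 2 is even, 11r + 2 is odd exactly when r is odd. Thus r is odd.

(⇐) Conversely, suppose r is odd; write r = 2j + 1. Then 11r + 2 = 11·(2j + 1) + 2 = 2·11j + 13, which is odd.

Both directions hold.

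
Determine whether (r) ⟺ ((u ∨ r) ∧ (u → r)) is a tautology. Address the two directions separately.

Both implications hold.

[⇐] Assume the antecedent. If u is true, the antecedent forces (u = T, r = T), and r holds there. If u is false, the antecedent forces (u = F, r = T), and r holds there. Either way r holds.

[⇒] Assume the antecedent. If u is true, the antecedent forces (u = T, r = T), and (u ∨ r) ∧ (u → r) holds there. If u is false, the antecedent forces (u = F, r = T), and (u ∨ r) ∧ (u → r) holds there. Either way (u ∨ r) ∧ (u → r) holds.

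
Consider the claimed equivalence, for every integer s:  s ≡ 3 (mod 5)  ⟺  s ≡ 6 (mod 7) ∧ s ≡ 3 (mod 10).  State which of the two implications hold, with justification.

Forward direction. This fails: s = 33 gives 33 ≡ 3 (mod 5) but 33 ≡ 5 (mod 7), so the conjunction on the right does not hold.

Converse. If s ≡ 6 (mod 7) and s ≡ 3 (mod 10), then by the Chinese remainder theorem s ≡ 13 (mod 70). Since 13 ≡ 3 (mod 5) and 5 ∣ 70, we get s ≡ 3 (mod 5).

The forward direction fails; the converse holds.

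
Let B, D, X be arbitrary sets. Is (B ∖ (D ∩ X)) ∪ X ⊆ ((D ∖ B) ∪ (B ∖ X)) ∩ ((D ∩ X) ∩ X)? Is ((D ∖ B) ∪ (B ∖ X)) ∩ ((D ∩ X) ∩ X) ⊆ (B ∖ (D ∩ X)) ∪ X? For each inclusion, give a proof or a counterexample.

Forward inclusion. This inclusion fails. Take B = {1}, D = ∅, X = ∅; then 1 ∈ (B ∖ (D ∩ X)) ∪ X but 1 ∉ ((D ∖ B) ∪ (B ∖ X)) ∩ ((D ∩ X) ∩ X).

Reverse inclusion. Let x ∈ ((D ∖ B) ∪ (B ∖ X)) ∩ ((D ∩ X) ∩ X). Then x ∈ D ∩ X and x ∉ B, from which x ∈ (B ∖ (D ∩ X)) ∪ X.

Only the reverse inclusion holds.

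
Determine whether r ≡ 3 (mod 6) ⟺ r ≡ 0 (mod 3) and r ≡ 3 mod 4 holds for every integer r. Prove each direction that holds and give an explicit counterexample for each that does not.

(→) This fails: r = 9 gives 9 ≡ 3 (mod 6) but 9 ≡ 1 (mod 4), so the conjunction on the right does not hold.

(←) Conversely, if r ≡ 0 (mod 3) and r ≡ 3 (mod 4), then by the Chinese remainder theorem r ≡ 3 (mod 12). Since 3 ≡ 3 (mod 6) and 6 ∣ 12, we get r ≡ 3 (mod 6).

Not equivalent: only (⇐) holds.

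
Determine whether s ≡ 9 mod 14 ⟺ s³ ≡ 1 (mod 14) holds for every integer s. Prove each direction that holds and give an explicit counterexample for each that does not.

(→) Suppose s ≡ 9 mod 14. Write s = 14j + 9. Then (14j + 9)³ = 2744j³ + 5292j² + 3402j + 729 = 14(196j³ + 378j² + 243j + 52) + 1, so s³ ≡ 1 (mod 14).

(←) This fails: take s = 1. Then 1³ = 1 ≡ 1 (mod 14), yet 1 ≡ 1 (mod 14), not 9.

(⇒) holds; (⇐) fails.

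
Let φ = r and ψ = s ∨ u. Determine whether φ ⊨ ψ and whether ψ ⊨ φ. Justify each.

(→) This fails. Under s = F, r = T, u = F, the left side is true but the right side is false.

(←) This fails. Under s = T, r = F, u = F, the left side is false but the right side is true.

Neither direction holds.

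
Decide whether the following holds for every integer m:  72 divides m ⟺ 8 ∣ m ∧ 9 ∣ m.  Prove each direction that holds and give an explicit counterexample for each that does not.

(→) If 72 ∣ m, write m = 72q. Since 72 = 9·8, m = 8·(9q), so 8 ∣ m; and since 72 = 8·9, m = 9·(8q), so 9 ∣ m.

(←) Suppose 8 ∣ m and 9 ∣ m. Any common multiple of 8 and 9 is a multiple of their lcm; here gcd(8, 9) = 1, so lcm(8, 9) = 8·9 = 72, so 72 ∣ m.

Both directions hold.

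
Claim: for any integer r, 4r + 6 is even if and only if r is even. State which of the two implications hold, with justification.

Not equivalent: only (⇐) holds.

(⇒) This fails: take r = 5. Then 4r + 6 = 26, which is even, yet r = 5 is odd, not even.

(⇐) Suppose r is even. Since 4 is even, 4r is even for every r, so 4r + 6 has the same parity as 6, which is even. Hence 4r + 6 is even.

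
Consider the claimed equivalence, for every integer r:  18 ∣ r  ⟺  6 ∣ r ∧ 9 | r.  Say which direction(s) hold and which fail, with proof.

Equivalent; both directions hold.

(⇐) Suppose 6 ∣ r and 9 ∣ r. Any common multiple of 6 and 9 is a multiple of their lcm; here lcm(6, 9) = 6·9/gcd(6, 9) = 54/3 = 18, so 18 ∣ r.

(⇒) If 18 ∣ r, write r = 18q. Since 18 = 3·6, r = 6·(3q), so 6 ∣ r; and since 18 = 2·9, r = 9·(2q), so 9 ∣ r.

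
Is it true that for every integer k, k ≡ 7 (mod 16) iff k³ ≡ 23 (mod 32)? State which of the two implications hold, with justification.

[⇒] This fails: take k = 23. Then 23 ≡ 7 (mod 16), but 23³ = 12167 ≡ 7 (mod 32), not 23.

[⇐] Conversely, the residues r modulo 32 with r³ ≡ 23 (mod 32) are exactly {7}, and each is ≡ 7 (mod 16).

The forward direction fails; the converse holds.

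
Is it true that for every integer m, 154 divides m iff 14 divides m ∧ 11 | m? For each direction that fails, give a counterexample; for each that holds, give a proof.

Forward direction. If 154 ∣ m, write m = 154q. Since 154 = 11·14, m = 14·(11q), so 14 ∣ m; and since 154 = 14·11, m = 11·(14q), so 11 ∣ m.

Converse. Suppose 14 ∣ m and 11 ∣ m. Any common multiple of 14 and 11 is a multiple of their lcm; here gcd(14, 11) = 1, so lcm(14, 11) = 14·11 = 154, so 154 ∣ m.

Equivalent; both directions hold.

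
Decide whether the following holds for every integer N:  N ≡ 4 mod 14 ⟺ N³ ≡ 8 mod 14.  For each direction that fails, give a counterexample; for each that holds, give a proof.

Not equivalent: only (⇒) holds.

Forward direction. Suppose N ≡ 4 mod 14. Write N = 14j + 4. Then (14j + 4)³ = 2744j³ + 2352j² + 672j + 64 = 14(196j³ + 168j² + 48j + 4) + 8, so N³ ≡ 8 (mod 14).

Converse. This fails: take N = 2. Then 2³ = 8 ≡ 8 (mod 14), yet 2 ≡ 2 (mod 14), not 4.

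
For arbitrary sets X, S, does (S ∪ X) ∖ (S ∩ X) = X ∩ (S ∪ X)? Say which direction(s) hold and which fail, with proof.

(⟹) This inclusion fails. Take X = ∅, S = {1}; then 1 ∈ (S ∪ X) ∖ (S ∩ X) but 1 ∉ X ∩ (S ∪ X).

(⟸) This inclusion fails. Take X = {1}, S = {1}; then 1 ∈ X ∩ (S ∪ X) but 1 ∉ (S ∪ X) ∖ (S ∩ X).

Neither inclusion holds.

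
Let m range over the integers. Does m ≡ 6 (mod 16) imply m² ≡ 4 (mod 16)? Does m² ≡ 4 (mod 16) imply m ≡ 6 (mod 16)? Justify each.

Only the forward direction holds.

(⇒) Suppose m ≡ 6 (mod 16). Write m = 16j + 6. Then (16j + 6)² = 256j² + 192j + 36 = 16(16j² + 12j + 2) + 4, so m² ≡ 4 (mod 16).

(⇐) This fails: take m = 2. Then 2² = 4 ≡ 4 (mod 16), yet 2 ≡ 2 (mod 16), not 6.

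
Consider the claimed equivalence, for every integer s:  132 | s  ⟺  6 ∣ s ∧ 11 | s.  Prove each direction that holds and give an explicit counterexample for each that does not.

Converse. This fails: take s = 66. Both 6 ∣ 66 and 11 ∣ 66, yet 66 is not a multiple of 132 (since 66 = 0·132 + 66), so 132 ∤ 66.

Forward direction. If 132 ∣ s, write s = 132q. Since 132 = 22·6, s = 6·(22q), so 6 ∣ s; and since 132 = 12·11, s = 11·(12q), so 11 ∣ s.

The forward direction holds; the converse fails.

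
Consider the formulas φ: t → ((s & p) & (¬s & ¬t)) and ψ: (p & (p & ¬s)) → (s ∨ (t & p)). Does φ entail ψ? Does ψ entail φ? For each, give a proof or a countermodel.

(→) This fails. Under s = F, p = T, t = F, the left side is true but the right side is false.

(←) This fails. Under s = F, p = F, t = T, the left side is false but the right side is true.

Both directions fail.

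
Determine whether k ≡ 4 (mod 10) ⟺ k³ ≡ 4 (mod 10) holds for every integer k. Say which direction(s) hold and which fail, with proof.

Both implications hold.

(⇒) Suppose k ≡ 4 (mod 10). Write k = 10j + 4. Then (10j + 4)³ = 1000j³ + 1200j² + 480j + 64 = 10(100j³ + 120j² + 48j + 6) + 4, so k³ ≡ 4 (mod 10).

(⇐) For the converse, argue contrapositively. If k ≢ 4 (mod 10), then k is congruent to one of 0, 1, 2, 3, 5, 6, 7, 8, 9 modulo 10, and these give k³ ≡ 0, 1, 8, 7, 5, 6, 3, 2, 9 respectively — never 4.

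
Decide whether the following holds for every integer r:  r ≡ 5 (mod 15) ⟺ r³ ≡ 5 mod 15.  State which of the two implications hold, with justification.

[⇒] Suppose r ≡ 5 (mod 15). Write r = 15j + 5. Then (15j + 5)³ = 3375j³ + 3375j² + 1125j + 125 = 15(225j³ + 225j² + 75j + 8) + 5, so r³ ≡ 5 (mod 15).

[⇐] Conversely, suppose r³ ≡ 5 (mod 15). The only residue r in {0, …, 14} with r³ ≡ 5 (mod 15) is r = 5, so r ≡ 5 (mod 15).

Equivalent; both directions hold.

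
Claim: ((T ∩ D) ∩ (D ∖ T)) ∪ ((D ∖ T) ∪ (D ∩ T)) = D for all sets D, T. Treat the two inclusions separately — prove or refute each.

(⟹) Let x ∈ ((T ∩ D) ∩ (D ∖ T)) ∪ ((D ∖ T) ∪ (D ∩ T)). Then either x ∈ D and x ∉ T; or x ∈ D ∩ T. In each case x ∈ D, so ((T ∩ D) ∩ (D ∖ T)) ∪ ((D ∖ T) ∪ (D ∩ T)) ⊆ D.

(⟸) Let x ∈ D. Then either x ∈ D and x ∉ T; or x ∈ D ∩ T. In each case x ∈ ((T ∩ D) ∩ (D ∖ T)) ∪ ((D ∖ T) ∪ (D ∩ T)), so D ⊆ ((T ∩ D) ∩ (D ∖ T)) ∪ ((D ∖ T) ∪ (D ∩ T)).

The two sets are equal.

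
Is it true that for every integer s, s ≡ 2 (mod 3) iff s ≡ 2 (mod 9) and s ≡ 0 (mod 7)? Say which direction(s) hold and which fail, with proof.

Only the converse holds.

(⟹) This fails: s = 2 gives 2 ≡ 2 (mod 3) but 2 ≡ 2 (mod 7), so the conjunction on the right does not hold.

(⟸) Conversely, if s ≡ 2 (mod 9) and s ≡ 0 (mod 7), then by the Chinese remainder theorem s ≡ 56 (mod 63). Since 56 ≡ 2 (mod 3) and 3 ∣ 63, we get s ≡ 2 (mod 3).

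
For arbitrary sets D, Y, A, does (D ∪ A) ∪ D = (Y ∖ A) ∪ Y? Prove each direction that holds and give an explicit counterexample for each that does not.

(⟹) This inclusion fails. Take D = {1}, Y = ∅, A = ∅; then 1 ∈ (D ∪ A) ∪ D but 1 ∉ (Y ∖ A) ∪ Y.

(⟸) This inclusion fails. Take D = ∅, Y = {1}, A = ∅; then 1 ∈ (Y ∖ A) ∪ Y but 1 ∉ (D ∪ A) ∪ D.

Both inclusions fail.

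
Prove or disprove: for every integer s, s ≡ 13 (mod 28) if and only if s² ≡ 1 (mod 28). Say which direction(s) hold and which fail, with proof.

Only the forward direction holds.

(⇒) Suppose s ≡ 13 (mod 28). Write s = 28j + 13. Then (28j + 13)² = 784j² + 728j + 169 = 28(28j² + 26j + 6) + 1, so s² ≡ 1 (mod 28).

(⇐) This fails: take s = 1. Then 1² = 1 ≡ 1 (mod 28), yet 1 ≡ 1 (mod 28), not 13.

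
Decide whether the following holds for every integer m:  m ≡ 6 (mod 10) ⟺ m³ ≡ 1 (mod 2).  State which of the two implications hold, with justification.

(⇒) This fails: take m = 6. Then 6 ≡ 6 (mod 10), but 6³ = 216 ≡ 0 (mod 2), not 1.

(⇐) This fails: take m = 1. Then 1³ = 1 ≡ 1 (mod 2), yet 1 ≡ 1 (mod 10), not 6.

(⇒) fails and (⇐) fails.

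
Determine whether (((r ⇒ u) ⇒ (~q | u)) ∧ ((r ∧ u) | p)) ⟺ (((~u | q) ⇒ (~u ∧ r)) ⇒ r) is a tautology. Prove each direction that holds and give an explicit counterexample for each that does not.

Both directions fail.

(→) This fails. Under u = T, r = F, q = F, p = T, the left side is true but the right side is false.

(←) This fails. Under u = F, r = F, q = F, p = F, the left side is false but the right side is true.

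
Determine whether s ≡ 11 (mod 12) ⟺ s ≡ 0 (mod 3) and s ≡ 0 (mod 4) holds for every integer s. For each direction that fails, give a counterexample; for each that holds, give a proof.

Neither implication holds.

Forward direction. This fails: s = 11 gives 11 ≡ 11 (mod 12) but 11 ≡ 2 (mod 3), so the conjunction on the right does not hold.

Converse. This fails: s = 0 satisfies both congruences on the right (0 ≡ 0 mod 3 and 0 ≡ 0 mod 4) yet 0 ≡ 0 (mod 12), not 11.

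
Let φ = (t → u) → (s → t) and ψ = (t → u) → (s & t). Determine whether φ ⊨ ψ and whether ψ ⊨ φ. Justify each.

(⇒) fails; (⇐) holds.

(⟹) This fails. Under u = F, s = F, t = F, the left side is true but the right side is false.

(⟸) Assume the antecedent. If u is true, the antecedent forces (u = T, s = T, t = T), and (t → u) → (s → t) holds there. If u is false, the antecedent forces (u = F, s = F, t = T) or (u = F, s = T, t = T), and (t → u) → (s → t) holds there. Either way (t → u) → (s → t) holds.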